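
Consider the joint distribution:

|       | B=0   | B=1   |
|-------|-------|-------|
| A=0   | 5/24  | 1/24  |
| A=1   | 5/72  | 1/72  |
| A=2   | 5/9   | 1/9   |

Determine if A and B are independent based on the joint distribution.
Marginal P(A) (row sums):
  P(A=0) = 5/24 + 1/24 = 1/4
  P(A=1) = 5/72 + 1/72 = 1/12
  P(A=2) = 5/9 + 1/9 = 2/3
Marginal P(B) (column sums):
  P(B=0) = 5/24 + 5/72 + 5/9 = 5/6
  P(B=1) = 1/24 + 1/72 + 1/9 = 1/6

A and B are independent iff P(A=i,B=j) = P(A=i)·P(B=j) for every cell.
  P(A=0)·P(B=0) = 1/4 × 5/6 = 5/24 = P(A=0,B=0) ✓
  P(A=0)·P(B=1) = 1/4 × 1/6 = 1/24 = P(A=0,B=1) ✓
  P(A=1)·P(B=0) = 1/12 × 5/6 = 5/72 = P(A=1,B=0) ✓
  P(A=1)·P(B=1) = 1/12 × 1/6 = 1/72 = P(A=1,B=1) ✓
  P(A=2)·P(B=0) = 2/3 × 5/6 = 5/9 = P(A=2,B=0) ✓
  P(A=2)·P(B=1) = 2/3 × 1/6 = 1/9 = P(A=2,B=1) ✓

Yes, A and B are independent: every cell factors, so I(A;B) = 0 bits.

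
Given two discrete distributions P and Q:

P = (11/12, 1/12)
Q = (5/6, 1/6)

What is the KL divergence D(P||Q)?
D(P||Q) = Σ P(i) log₂(P(i)/Q(i))
  i=0: (11/12) × log₂((11/12)/(5/6)) = (11/12) × log₂(11/10) = 0.1260
  i=1: (1/12) × log₂((1/12)/(1/6)) = (1/12) × log₂(1/2) = -0.0833
D(P||Q) = 0.1260 - 0.0833
  = 0.0427 bits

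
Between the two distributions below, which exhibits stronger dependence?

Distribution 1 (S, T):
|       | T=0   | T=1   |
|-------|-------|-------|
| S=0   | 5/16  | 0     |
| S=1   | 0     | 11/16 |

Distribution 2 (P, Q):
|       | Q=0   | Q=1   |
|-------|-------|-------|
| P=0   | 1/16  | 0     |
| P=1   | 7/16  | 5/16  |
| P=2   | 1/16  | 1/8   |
Distribution 1 (S, T):
Marginal P(S) (row sums):
  P(S=0) = 5/16 + 0 = 5/16
  P(S=1) = 0 + 11/16 = 11/16
Marginal P(T) (column sums):
  P(T=0) = 5/16 + 0 = 5/16
  P(T=1) = 0 + 11/16 = 11/16

H(S) = -[(5/16)·log₂(5/16) + (11/16)·log₂(11/16)]
  = 0.5244 + 0.3716
  = 0.8960 bits
H(T) = -[(5/16)·log₂(5/16) + (11/16)·log₂(11/16)]
  = 0.5244 + 0.3716
  = 0.8960 bits
H(S,T) = -[(5/16)·log₂(5/16) + (11/16)·log₂(11/16)]
  = 0.5244 + 0.3716
  = 0.8960 bits

I(S;T) = H(S) + H(T) - H(S,T)
  = 0.8960 + 0.8960 - 0.8960
  = 0.8960 bits

Distribution 2 (P, Q):
Marginal P(P) (row sums):
  P(P=0) = 1/16 + 0 = 1/16
  P(P=1) = 7/16 + 5/16 = 3/4
  P(P=2) = 1/16 + 1/8 = 3/16
Marginal P(Q) (column sums):
  P(Q=0) = 1/16 + 7/16 + 1/16 = 9/16
  P(Q=1) = 0 + 5/16 + 1/8 = 7/16

H(P) = -[(1/16)·log₂(1/16) + (3/4)·log₂(3/4) + (3/16)·log₂(3/16)]
  = 0.2500 + 0.3113 + 0.4528
  = 1.0141 bits
H(Q) = -[(9/16)·log₂(9/16) + (7/16)·log₂(7/16)]
  = 0.4669 + 0.5218
  = 0.9887 bits
H(P,Q) = -[(1/16)·log₂(1/16) + (7/16)·log₂(7/16) + (5/16)·log₂(5/16) + (1/16)·log₂(1/16) + (1/8)·log₂(1/8)]
  = 0.2500 + 0.5218 + 0.5244 + 0.2500 + 0.3750
  = 1.9212 bits

I(P;Q) = H(P) + H(Q) - H(P,Q)
  = 1.0141 + 0.9887 - 1.9212
  = 0.0816 bits

I(S;T) = 0.8960 bits > I(P;Q) = 0.0816 bits, so (S, T) has the higher mutual information (stronger dependence).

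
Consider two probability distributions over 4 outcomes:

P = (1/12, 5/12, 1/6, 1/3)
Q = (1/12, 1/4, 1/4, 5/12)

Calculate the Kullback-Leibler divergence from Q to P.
D(P||Q) = Σ P(i) log₂(P(i)/Q(i))
  i=0: (1/12) × log₂((1/12)/(1/12)) = (1/12) × log₂(1) = 0.0000
  i=1: (5/12) × log₂((5/12)/(1/4)) = (5/12) × log₂(5/3) = 0.3071
  i=2: (1/6) × log₂((1/6)/(1/4)) = (1/6) × log₂(2/3) = -0.0975
  i=3: (1/3) × log₂((1/3)/(5/12)) = (1/3) × log₂(4/5) = -0.1073
D(P||Q) = 0.0000 + 0.3071 - 0.0975 - 0.1073
  = 0.1023 bits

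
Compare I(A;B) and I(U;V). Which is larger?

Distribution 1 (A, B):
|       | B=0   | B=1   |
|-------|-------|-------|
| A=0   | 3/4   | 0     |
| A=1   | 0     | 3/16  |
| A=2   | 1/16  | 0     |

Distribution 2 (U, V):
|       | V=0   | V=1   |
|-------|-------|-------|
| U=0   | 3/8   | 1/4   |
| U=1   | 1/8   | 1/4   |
Distribution 1 (A, B):
Marginal P(A) (row sums):
  P(A=0) = 3/4 + 0 = 3/4
  P(A=1) = 0 + 3/16 = 3/16
  P(A=2) = 1/16 + 0 = 1/16
Marginal P(B) (column sums):
  P(B=0) = 3/4 + 0 + 1/16 = 13/16
  P(B=1) = 0 + 3/16 + 0 = 3/16

H(A) = -[(3/4)·log₂(3/4) + (3/16)·log₂(3/16) + (1/16)·log₂(1/16)]
  = 0.3113 + 0.4528 + 0.2500
  = 1.0141 bits
H(B) = -[(13/16)·log₂(13/16) + (3/16)·log₂(3/16)]
  = 0.2434 + 0.4528
  = 0.6962 bits
H(A,B) = -[(3/4)·log₂(3/4) + (3/16)·log₂(3/16) + (1/16)·log₂(1/16)]
  = 0.3113 + 0.4528 + 0.2500
  = 1.0141 bits

I(A;B) = H(A) + H(B) - H(A,B)
  = 1.0141 + 0.6962 - 1.0141
  = 0.6962 bits

Distribution 2 (U, V):
Marginal P(U) (row sums):
  P(U=0) = 3/8 + 1/4 = 5/8
  P(U=1) = 1/8 + 1/4 = 3/8
Marginal P(V) (column sums):
  P(V=0) = 3/8 + 1/8 = 1/2
  P(V=1) = 1/4 + 1/4 = 1/2

H(U) = -[(5/8)·log₂(5/8) + (3/8)·log₂(3/8)]
  = 0.4238 + 0.5306
  = 0.9544 bits
H(V) = -[(1/2)·log₂(1/2) + (1/2)·log₂(1/2)]
  = 0.5000 + 0.5000
  = 1.0000 bits
H(U,V) = -[(3/8)·log₂(3/8) + (1/4)·log₂(1/4) + (1/8)·log₂(1/8) + (1/4)·log₂(1/4)]
  = 0.5306 + 0.5000 + 0.3750 + 0.5000
  = 1.9056 bits

I(U;V) = H(U) + H(V) - H(U,V)
  = 0.9544 + 1.0000 - 1.9056
  = 0.0488 bits

I(A;B) = 0.6962 bits > I(U;V) = 0.0488 bits, so (A, B) has the higher mutual information (stronger dependence).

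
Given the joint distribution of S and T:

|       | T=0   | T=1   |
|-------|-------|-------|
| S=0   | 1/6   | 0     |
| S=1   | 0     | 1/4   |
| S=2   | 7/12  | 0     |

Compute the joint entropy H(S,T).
H(S,T) = -Σ P(S,T) log₂ P(S,T), summed over the non-zero cells:
H(S,T) = -[(1/6)·log₂(1/6) + (1/4)·log₂(1/4) + (7/12)·log₂(7/12)]
  = 0.4308 + 0.5000 + 0.4536
  = 1.3844 bits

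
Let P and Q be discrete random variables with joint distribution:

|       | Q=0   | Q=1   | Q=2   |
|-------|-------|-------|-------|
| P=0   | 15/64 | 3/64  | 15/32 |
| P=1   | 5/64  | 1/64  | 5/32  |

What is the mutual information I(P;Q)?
Marginal P(P) (row sums):
  P(P=0) = 15/64 + 3/64 + 15/32 = 3/4
  P(P=1) = 5/64 + 1/64 + 5/32 = 1/4
Marginal P(Q) (column sums):
  P(Q=0) = 15/64 + 5/64 = 5/16
  P(Q=1) = 3/64 + 1/64 = 1/16
  P(Q=2) = 15/32 + 5/32 = 5/8

H(P) = -[(3/4)·log₂(3/4) + (1/4)·log₂(1/4)]
  = 0.3113 + 0.5000
  = 0.8113 bits
H(Q) = -[(5/16)·log₂(5/16) + (1/16)·log₂(1/16) + (5/8)·log₂(5/8)]
  = 0.5244 + 0.2500 + 0.4238
  = 1.1982 bits
H(P,Q) = -[(15/64)·log₂(15/64) + (3/64)·log₂(3/64) + (15/32)·log₂(15/32) + (5/64)·log₂(5/64) + (1/64)·log₂(1/64) + (5/32)·log₂(5/32)]
  = 0.4906 + 0.2070 + 0.5124 + 0.2873 + 0.0938 + 0.4184
  = 2.0095 bits

I(P;Q) = H(P) + H(Q) - H(P,Q)
  = 0.8113 + 1.1982 - 2.0095
  = 0.0000 bits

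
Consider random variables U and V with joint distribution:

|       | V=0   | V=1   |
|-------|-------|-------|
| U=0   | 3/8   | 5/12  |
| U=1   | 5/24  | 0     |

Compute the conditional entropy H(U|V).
Marginal P(V) (column sums):
  P(V=0) = 3/8 + 5/24 = 7/12
  P(V=1) = 5/12 + 0 = 5/12

H(U|V) = -Σ P(U,V)·log₂ P(U|V), where P(U|V) = P(U,V) / P(V)
  (cells with P(U,V) = 0 contribute 0)
  (U=0,V=0): P(U|V) = (3/8)/(7/12) = 9/14;  -(3/8)·log₂(9/14) = 0.2390
  (U=0,V=1): P(U|V) = (5/12)/(5/12) = 1;  -(5/12)·log₂(1) = 0.0000
  (U=1,V=0): P(U|V) = (5/24)/(7/12) = 5/14;  -(5/24)·log₂(5/14) = 0.3095
H(U|V) = 0.2390 + 0.0000 + 0.3095
  = 0.5485 bits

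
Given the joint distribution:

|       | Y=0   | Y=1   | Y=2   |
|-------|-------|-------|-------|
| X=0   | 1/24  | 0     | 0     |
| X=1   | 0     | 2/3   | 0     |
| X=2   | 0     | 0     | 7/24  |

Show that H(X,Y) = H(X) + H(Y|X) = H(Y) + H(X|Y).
Marginal P(X) (row sums):
  P(X=0) = 1/24 + 0 + 0 = 1/24
  P(X=1) = 0 + 2/3 + 0 = 2/3
  P(X=2) = 0 + 0 + 7/24 = 7/24
Marginal P(Y) (column sums):
  P(Y=0) = 1/24 + 0 + 0 = 1/24
  P(Y=1) = 0 + 2/3 + 0 = 2/3
  P(Y=2) = 0 + 0 + 7/24 = 7/24

Decomposition 1: H(X) + H(Y|X)
H(X) = -[(1/24)·log₂(1/24) + (2/3)·log₂(2/3) + (7/24)·log₂(7/24)]
  = 0.1910 + 0.3900 + 0.5185
  = 1.0995 bits
H(Y|X) = -Σ P(X,Y)·log₂ P(Y|X), where P(Y|X) = P(X,Y) / P(X)
  (cells with P(X,Y) = 0 contribute 0)
  (X=0,Y=0): P(Y|X) = (1/24)/(1/24) = 1;  -(1/24)·log₂(1) = 0.0000
  (X=1,Y=1): P(Y|X) = (2/3)/(2/3) = 1;  -(2/3)·log₂(1) = 0.0000
  (X=2,Y=2): P(Y|X) = (7/24)/(7/24) = 1;  -(7/24)·log₂(1) = 0.0000
H(Y|X) = 0.0000 + 0.0000 + 0.0000
  = 0.0000 bits
H(X) + H(Y|X) = 1.0995 + 0.0000 = 1.0995 bits

Decomposition 2: H(Y) + H(X|Y)
H(Y) = -[(1/24)·log₂(1/24) + (2/3)·log₂(2/3) + (7/24)·log₂(7/24)]
  = 0.1910 + 0.3900 + 0.5185
  = 1.0995 bits
H(X|Y) = -Σ P(X,Y)·log₂ P(X|Y), where P(X|Y) = P(X,Y) / P(Y)
  (cells with P(X,Y) = 0 contribute 0)
  (X=0,Y=0): P(X|Y) = (1/24)/(1/24) = 1;  -(1/24)·log₂(1) = 0.0000
  (X=1,Y=1): P(X|Y) = (2/3)/(2/3) = 1;  -(2/3)·log₂(1) = 0.0000
  (X=2,Y=2): P(X|Y) = (7/24)/(7/24) = 1;  -(7/24)·log₂(1) = 0.0000
H(X|Y) = 0.0000 + 0.0000 + 0.0000
  = 0.0000 bits
H(Y) + H(X|Y) = 1.0995 + 0.0000 = 1.0995 bits

Direct computation of the joint entropy:
H(X,Y) = -[(1/24)·log₂(1/24) + (2/3)·log₂(2/3) + (7/24)·log₂(7/24)]
  = 0.1910 + 0.3900 + 0.5185
  = 1.0995 bits

All three agree: H(X,Y) = 1.0995 bits ✓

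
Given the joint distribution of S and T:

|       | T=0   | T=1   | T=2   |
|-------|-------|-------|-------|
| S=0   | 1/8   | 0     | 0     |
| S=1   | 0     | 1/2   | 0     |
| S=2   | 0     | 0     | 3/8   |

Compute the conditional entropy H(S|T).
Marginal P(T) (column sums):
  P(T=0) = 1/8 + 0 + 0 = 1/8
  P(T=1) = 0 + 1/2 + 0 = 1/2
  P(T=2) = 0 + 0 + 3/8 = 3/8

H(S|T) = -Σ P(S,T)·log₂ P(S|T), where P(S|T) = P(S,T) / P(T)
  (cells with P(S,T) = 0 contribute 0)
  (S=0,T=0): P(S|T) = (1/8)/(1/8) = 1;  -(1/8)·log₂(1) = 0.0000
  (S=1,T=1): P(S|T) = (1/2)/(1/2) = 1;  -(1/2)·log₂(1) = 0.0000
  (S=2,T=2): P(S|T) = (3/8)/(3/8) = 1;  -(3/8)·log₂(1) = 0.0000
H(S|T) = 0.0000 + 0.0000 + 0.0000
  = 0.0000 bits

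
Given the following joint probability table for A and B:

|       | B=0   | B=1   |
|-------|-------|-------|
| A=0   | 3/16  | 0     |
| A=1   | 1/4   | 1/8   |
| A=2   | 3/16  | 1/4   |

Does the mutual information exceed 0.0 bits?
Marginal P(A) (row sums):
  P(A=0) = 3/16 + 0 = 3/16
  P(A=1) = 1/4 + 1/8 = 3/8
  P(A=2) = 3/16 + 1/4 = 7/16
Marginal P(B) (column sums):
  P(B=0) = 3/16 + 1/4 + 3/16 = 5/8
  P(B=1) = 0 + 1/8 + 1/4 = 3/8

H(A) = -[(3/16)·log₂(3/16) + (3/8)·log₂(3/8) + (7/16)·log₂(7/16)]
  = 0.4528 + 0.5306 + 0.5218
  = 1.5052 bits
H(B) = -[(5/8)·log₂(5/8) + (3/8)·log₂(3/8)]
  = 0.4238 + 0.5306
  = 0.9544 bits
H(A,B) = -[(3/16)·log₂(3/16) + (1/4)·log₂(1/4) + (1/8)·log₂(1/8) + (3/16)·log₂(3/16) + (1/4)·log₂(1/4)]
  = 0.4528 + 0.5000 + 0.3750 + 0.4528 + 0.5000
  = 2.2806 bits

I(A;B) = H(A) + H(B) - H(A,B)
  = 1.5052 + 0.9544 - 2.2806
  = 0.1790 bits

Yes. I(A;B) = 0.1790 bits, which is > 0.0 bits.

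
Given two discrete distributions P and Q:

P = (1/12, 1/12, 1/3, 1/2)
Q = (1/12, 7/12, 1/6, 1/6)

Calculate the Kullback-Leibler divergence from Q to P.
D(P||Q) = Σ P(i) log₂(P(i)/Q(i))
  i=0: (1/12) × log₂((1/12)/(1/12)) = (1/12) × log₂(1) = 0.0000
  i=1: (1/12) × log₂((1/12)/(7/12)) = (1/12) × log₂(1/7) = -0.2339
  i=2: (1/3) × log₂((1/3)/(1/6)) = (1/3) × log₂(2) = 0.3333
  i=3: (1/2) × log₂((1/2)/(1/6)) = (1/2) × log₂(3) = 0.7925
D(P||Q) = 0.0000 - 0.2339 + 0.3333 + 0.7925
  = 0.8919 bits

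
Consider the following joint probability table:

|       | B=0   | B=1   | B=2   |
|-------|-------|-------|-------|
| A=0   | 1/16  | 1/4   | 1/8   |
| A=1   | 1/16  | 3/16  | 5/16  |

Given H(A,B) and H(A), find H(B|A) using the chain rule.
From the chain rule: H(A,B) = H(A) + H(B|A)
Therefore: H(B|A) = H(A,B) - H(A)

H(A,B) = -[(1/16)·log₂(1/16) + (1/4)·log₂(1/4) + (1/8)·log₂(1/8) + (1/16)·log₂(1/16) + (3/16)·log₂(3/16) + (5/16)·log₂(5/16)]
  = 0.2500 + 0.5000 + 0.3750 + 0.2500 + 0.4528 + 0.5244
  = 2.3522 bits
Marginal P(A) (row sums):
  P(A=0) = 1/16 + 1/4 + 1/8 = 7/16
  P(A=1) = 1/16 + 3/16 + 5/16 = 9/16
H(A) = -[(7/16)·log₂(7/16) + (9/16)·log₂(9/16)]
  = 0.5218 + 0.4669
  = 0.9887 bits

H(B|A) = 2.3522 - 0.9887 = 1.3635 bits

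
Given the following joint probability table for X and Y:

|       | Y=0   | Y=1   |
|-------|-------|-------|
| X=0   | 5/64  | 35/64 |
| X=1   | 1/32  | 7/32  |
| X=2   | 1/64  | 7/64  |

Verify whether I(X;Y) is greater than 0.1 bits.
Marginal P(X) (row sums):
  P(X=0) = 5/64 + 35/64 = 5/8
  P(X=1) = 1/32 + 7/32 = 1/4
  P(X=2) = 1/64 + 7/64 = 1/8
Marginal P(Y) (column sums):
  P(Y=0) = 5/64 + 1/32 + 1/64 = 1/8
  P(Y=1) = 35/64 + 7/32 + 7/64 = 7/8

H(X) = -[(5/8)·log₂(5/8) + (1/4)·log₂(1/4) + (1/8)·log₂(1/8)]
  = 0.4238 + 0.5000 + 0.3750
  = 1.2988 bits
H(Y) = -[(1/8)·log₂(1/8) + (7/8)·log₂(7/8)]
  = 0.3750 + 0.1686
  = 0.5436 bits
H(X,Y) = -[(5/64)·log₂(5/64) + (35/64)·log₂(35/64) + (1/32)·log₂(1/32) + (7/32)·log₂(7/32) + (1/64)·log₂(1/64) + (7/64)·log₂(7/64)]
  = 0.2873 + 0.4762 + 0.1563 + 0.4796 + 0.0938 + 0.3492
  = 1.8424 bits

I(X;Y) = H(X) + H(Y) - H(X,Y)
  = 1.2988 + 0.5436 - 1.8424
  = 0.0000 bits

No. I(X;Y) = 0.0000 bits, which is ≤ 0.1 bits.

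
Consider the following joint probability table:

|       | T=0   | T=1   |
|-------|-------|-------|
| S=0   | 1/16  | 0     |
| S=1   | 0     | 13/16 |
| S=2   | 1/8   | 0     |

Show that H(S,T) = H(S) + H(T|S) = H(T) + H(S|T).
Marginal P(S) (row sums):
  P(S=0) = 1/16 + 0 = 1/16
  P(S=1) = 0 + 13/16 = 13/16
  P(S=2) = 1/8 + 0 = 1/8
Marginal P(T) (column sums):
  P(T=0) = 1/16 + 0 + 1/8 = 3/16
  P(T=1) = 0 + 13/16 + 0 = 13/16

Decomposition 1: H(S) + H(T|S)
H(S) = -[(1/16)·log₂(1/16) + (13/16)·log₂(13/16) + (1/8)·log₂(1/8)]
  = 0.2500 + 0.2434 + 0.3750
  = 0.8684 bits
H(T|S) = -Σ P(S,T)·log₂ P(T|S), where P(T|S) = P(S,T) / P(S)
  (cells with P(S,T) = 0 contribute 0)
  (S=0,T=0): P(T|S) = (1/16)/(1/16) = 1;  -(1/16)·log₂(1) = 0.0000
  (S=1,T=1): P(T|S) = (13/16)/(13/16) = 1;  -(13/16)·log₂(1) = 0.0000
  (S=2,T=0): P(T|S) = (1/8)/(1/8) = 1;  -(1/8)·log₂(1) = 0.0000
H(T|S) = 0.0000 + 0.0000 + 0.0000
  = 0.0000 bits
H(S) + H(T|S) = 0.8684 + 0.0000 = 0.8684 bits

Decomposition 2: H(T) + H(S|T)
H(T) = -[(3/16)·log₂(3/16) + (13/16)·log₂(13/16)]
  = 0.4528 + 0.2434
  = 0.6962 bits
H(S|T) = -Σ P(S,T)·log₂ P(S|T), where P(S|T) = P(S,T) / P(T)
  (cells with P(S,T) = 0 contribute 0)
  (S=0,T=0): P(S|T) = (1/16)/(3/16) = 1/3;  -(1/16)·log₂(1/3) = 0.0991
  (S=1,T=1): P(S|T) = (13/16)/(13/16) = 1;  -(13/16)·log₂(1) = 0.0000
  (S=2,T=0): P(S|T) = (1/8)/(3/16) = 2/3;  -(1/8)·log₂(2/3) = 0.0731
H(S|T) = 0.0991 + 0.0000 + 0.0731
  = 0.1722 bits
H(T) + H(S|T) = 0.6962 + 0.1722 = 0.8684 bits

Direct computation of the joint entropy:
H(S,T) = -[(1/16)·log₂(1/16) + (13/16)·log₂(13/16) + (1/8)·log₂(1/8)]
  = 0.2500 + 0.2434 + 0.3750
  = 0.8684 bits

All three agree: H(S,T) = 0.8684 bits ✓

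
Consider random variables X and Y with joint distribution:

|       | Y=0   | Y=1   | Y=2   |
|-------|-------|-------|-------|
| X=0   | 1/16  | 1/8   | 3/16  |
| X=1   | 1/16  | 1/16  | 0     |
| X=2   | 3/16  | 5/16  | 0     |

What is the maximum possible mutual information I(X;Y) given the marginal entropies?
The upper bound on mutual information is I(X;Y) ≤ min(H(X), H(Y)).

Marginal P(X) (row sums):
  P(X=0) = 1/16 + 1/8 + 3/16 = 3/8
  P(X=1) = 1/16 + 1/16 + 0 = 1/8
  P(X=2) = 3/16 + 5/16 + 0 = 1/2
Marginal P(Y) (column sums):
  P(Y=0) = 1/16 + 1/16 + 3/16 = 5/16
  P(Y=1) = 1/8 + 1/16 + 5/16 = 1/2
  P(Y=2) = 3/16 + 0 + 0 = 3/16

H(X) = -[(3/8)·log₂(3/8) + (1/8)·log₂(1/8) + (1/2)·log₂(1/2)]
  = 0.5306 + 0.3750 + 0.5000
  = 1.4056 bits
H(Y) = -[(5/16)·log₂(5/16) + (1/2)·log₂(1/2) + (3/16)·log₂(3/16)]
  = 0.5244 + 0.5000 + 0.4528
  = 1.4772 bits

Maximum possible I(X;Y) = min(1.4056, 1.4772) = 1.4056 bits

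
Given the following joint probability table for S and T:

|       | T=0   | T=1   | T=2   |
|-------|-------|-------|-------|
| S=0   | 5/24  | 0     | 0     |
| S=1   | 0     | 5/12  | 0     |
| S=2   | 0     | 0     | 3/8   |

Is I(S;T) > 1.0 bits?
Marginal P(S) (row sums):
  P(S=0) = 5/24 + 0 + 0 = 5/24
  P(S=1) = 0 + 5/12 + 0 = 5/12
  P(S=2) = 0 + 0 + 3/8 = 3/8
Marginal P(T) (column sums):
  P(T=0) = 5/24 + 0 + 0 = 5/24
  P(T=1) = 0 + 5/12 + 0 = 5/12
  P(T=2) = 0 + 0 + 3/8 = 3/8

H(S) = -[(5/24)·log₂(5/24) + (5/12)·log₂(5/12) + (3/8)·log₂(3/8)]
  = 0.4715 + 0.5263 + 0.5306
  = 1.5284 bits
H(T) = -[(5/24)·log₂(5/24) + (5/12)·log₂(5/12) + (3/8)·log₂(3/8)]
  = 0.4715 + 0.5263 + 0.5306
  = 1.5284 bits
H(S,T) = -[(5/24)·log₂(5/24) + (5/12)·log₂(5/12) + (3/8)·log₂(3/8)]
  = 0.4715 + 0.5263 + 0.5306
  = 1.5284 bits

I(S;T) = H(S) + H(T) - H(S,T)
  = 1.5284 + 1.5284 - 1.5284
  = 1.5284 bits

Yes. I(S;T) = 1.5284 bits, which is > 1.0 bits.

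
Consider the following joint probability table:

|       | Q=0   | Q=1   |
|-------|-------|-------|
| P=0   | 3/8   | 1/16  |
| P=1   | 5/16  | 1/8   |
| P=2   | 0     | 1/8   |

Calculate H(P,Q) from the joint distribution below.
H(P,Q) = -Σ P(P,Q) log₂ P(P,Q), summed over the non-zero cells:
H(P,Q) = -[(3/8)·log₂(3/8) + (1/16)·log₂(1/16) + (5/16)·log₂(5/16) + (1/8)·log₂(1/8) + (1/8)·log₂(1/8)]
  = 0.5306 + 0.2500 + 0.5244 + 0.3750 + 0.3750
  = 2.0550 bits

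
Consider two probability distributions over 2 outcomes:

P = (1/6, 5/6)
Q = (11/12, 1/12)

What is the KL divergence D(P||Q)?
D(P||Q) = Σ P(i) log₂(P(i)/Q(i))
  i=0: (1/6) × log₂((1/6)/(11/12)) = (1/6) × log₂(2/11) = -0.4099
  i=1: (5/6) × log₂((5/6)/(1/12)) = (5/6) × log₂(10) = 2.7683
D(P||Q) = -0.4099 + 2.7683
  = 2.3584 bits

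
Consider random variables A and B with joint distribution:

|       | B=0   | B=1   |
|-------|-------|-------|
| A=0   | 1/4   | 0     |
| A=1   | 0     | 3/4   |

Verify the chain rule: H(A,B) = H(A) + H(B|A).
Left side:
H(A,B) = -[(1/4)·log₂(1/4) + (3/4)·log₂(3/4)]
  = 0.5000 + 0.3113
  = 0.8113 bits

Right side:
Marginal P(A) (row sums):
  P(A=0) = 1/4 + 0 = 1/4
  P(A=1) = 0 + 3/4 = 3/4
H(A) = -[(1/4)·log₂(1/4) + (3/4)·log₂(3/4)]
  = 0.5000 + 0.3113
  = 0.8113 bits
H(B|A) = -Σ P(A,B)·log₂ P(B|A), where P(B|A) = P(A,B) / P(A)
  (cells with P(A,B) = 0 contribute 0)
  (A=0,B=0): P(B|A) = (1/4)/(1/4) = 1;  -(1/4)·log₂(1) = 0.0000
  (A=1,B=1): P(B|A) = (3/4)/(3/4) = 1;  -(3/4)·log₂(1) = 0.0000
H(B|A) = 0.0000 + 0.0000
  = 0.0000 bits
H(A) + H(B|A) = 0.8113 + 0.0000 = 0.8113 bits

Both sides equal 0.8113 bits, so the chain rule holds ✓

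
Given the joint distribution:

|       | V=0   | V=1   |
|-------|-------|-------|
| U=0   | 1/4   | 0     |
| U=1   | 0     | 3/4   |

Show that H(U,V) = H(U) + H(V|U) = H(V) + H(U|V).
Marginal P(U) (row sums):
  P(U=0) = 1/4 + 0 = 1/4
  P(U=1) = 0 + 3/4 = 3/4
Marginal P(V) (column sums):
  P(V=0) = 1/4 + 0 = 1/4
  P(V=1) = 0 + 3/4 = 3/4

Decomposition 1: H(U) + H(V|U)
H(U) = -[(1/4)·log₂(1/4) + (3/4)·log₂(3/4)]
  = 0.5000 + 0.3113
  = 0.8113 bits
H(V|U) = -Σ P(U,V)·log₂ P(V|U), where P(V|U) = P(U,V) / P(U)
  (cells with P(U,V) = 0 contribute 0)
  (U=0,V=0): P(V|U) = (1/4)/(1/4) = 1;  -(1/4)·log₂(1) = 0.0000
  (U=1,V=1): P(V|U) = (3/4)/(3/4) = 1;  -(3/4)·log₂(1) = 0.0000
H(V|U) = 0.0000 + 0.0000
  = 0.0000 bits
H(U) + H(V|U) = 0.8113 + 0.0000 = 0.8113 bits

Decomposition 2: H(V) + H(U|V)
H(V) = -[(1/4)·log₂(1/4) + (3/4)·log₂(3/4)]
  = 0.5000 + 0.3113
  = 0.8113 bits
H(U|V) = -Σ P(U,V)·log₂ P(U|V), where P(U|V) = P(U,V) / P(V)
  (cells with P(U,V) = 0 contribute 0)
  (U=0,V=0): P(U|V) = (1/4)/(1/4) = 1;  -(1/4)·log₂(1) = 0.0000
  (U=1,V=1): P(U|V) = (3/4)/(3/4) = 1;  -(3/4)·log₂(1) = 0.0000
H(U|V) = 0.0000 + 0.0000
  = 0.0000 bits
H(V) + H(U|V) = 0.8113 + 0.0000 = 0.8113 bits

Direct computation of the joint entropy:
H(U,V) = -[(1/4)·log₂(1/4) + (3/4)·log₂(3/4)]
  = 0.5000 + 0.3113
  = 0.8113 bits

All three agree: H(U,V) = 0.8113 bits ✓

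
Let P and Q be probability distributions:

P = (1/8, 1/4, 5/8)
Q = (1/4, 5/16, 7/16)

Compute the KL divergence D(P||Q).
D(P||Q) = Σ P(i) log₂(P(i)/Q(i))
  i=0: (1/8) × log₂((1/8)/(1/4)) = (1/8) × log₂(1/2) = -0.1250
  i=1: (1/4) × log₂((1/4)/(5/16)) = (1/4) × log₂(4/5) = -0.0805
  i=2: (5/8) × log₂((5/8)/(7/16)) = (5/8) × log₂(10/7) = 0.3216
D(P||Q) = -0.1250 - 0.0805 + 0.3216
  = 0.1161 bits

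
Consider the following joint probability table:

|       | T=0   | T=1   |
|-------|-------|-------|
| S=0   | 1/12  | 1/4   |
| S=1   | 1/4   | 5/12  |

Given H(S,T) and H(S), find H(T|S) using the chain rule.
From the chain rule: H(S,T) = H(S) + H(T|S)
Therefore: H(T|S) = H(S,T) - H(S)

H(S,T) = -[(1/12)·log₂(1/12) + (1/4)·log₂(1/4) + (1/4)·log₂(1/4) + (5/12)·log₂(5/12)]
  = 0.2987 + 0.5000 + 0.5000 + 0.5263
  = 1.8250 bits
Marginal P(S) (row sums):
  P(S=0) = 1/12 + 1/4 = 1/3
  P(S=1) = 1/4 + 5/12 = 2/3
H(S) = -[(1/3)·log₂(1/3) + (2/3)·log₂(2/3)]
  = 0.5283 + 0.3900
  = 0.9183 bits

H(T|S) = 1.8250 - 0.9183 = 0.9067 bits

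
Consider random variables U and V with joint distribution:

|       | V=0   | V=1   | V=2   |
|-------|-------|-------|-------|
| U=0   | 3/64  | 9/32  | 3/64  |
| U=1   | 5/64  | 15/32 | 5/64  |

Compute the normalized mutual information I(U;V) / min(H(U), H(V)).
Marginal P(U) (row sums):
  P(U=0) = 3/64 + 9/32 + 3/64 = 3/8
  P(U=1) = 5/64 + 15/32 + 5/64 = 5/8
Marginal P(V) (column sums):
  P(V=0) = 3/64 + 5/64 = 1/8
  P(V=1) = 9/32 + 15/32 = 3/4
  P(V=2) = 3/64 + 5/64 = 1/8

H(U) = -[(3/8)·log₂(3/8) + (5/8)·log₂(5/8)]
  = 0.5306 + 0.4238
  = 0.9544 bits
H(V) = -[(1/8)·log₂(1/8) + (3/4)·log₂(3/4) + (1/8)·log₂(1/8)]
  = 0.3750 + 0.3113 + 0.3750
  = 1.0613 bits
H(U,V) = -[(3/64)·log₂(3/64) + (9/32)·log₂(9/32) + (3/64)·log₂(3/64) + (5/64)·log₂(5/64) + (15/32)·log₂(15/32) + (5/64)·log₂(5/64)]
  = 0.2070 + 0.5147 + 0.2070 + 0.2873 + 0.5124 + 0.2873
  = 2.0157 bits

I(U;V) = H(U) + H(V) - H(U,V)
  = 0.9544 + 1.0613 - 2.0157
  = 0.0000 bits

min(H(U), H(V)) = min(0.9544, 1.0613) = 0.9544 bits
Normalized MI = 0.0000 / 0.9544 = 0.0000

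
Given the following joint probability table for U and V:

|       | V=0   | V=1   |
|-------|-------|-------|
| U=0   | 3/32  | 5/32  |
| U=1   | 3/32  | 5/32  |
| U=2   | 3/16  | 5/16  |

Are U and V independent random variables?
Marginal P(U) (row sums):
  P(U=0) = 3/32 + 5/32 = 1/4
  P(U=1) = 3/32 + 5/32 = 1/4
  P(U=2) = 3/16 + 5/16 = 1/2
Marginal P(V) (column sums):
  P(V=0) = 3/32 + 3/32 + 3/16 = 3/8
  P(V=1) = 5/32 + 5/32 + 5/16 = 5/8

U and V are independent iff P(U=i,V=j) = P(U=i)·P(V=j) for every cell.
  P(U=0)·P(V=0) = 1/4 × 3/8 = 3/32 = P(U=0,V=0) ✓
  P(U=0)·P(V=1) = 1/4 × 5/8 = 5/32 = P(U=0,V=1) ✓
  P(U=1)·P(V=0) = 1/4 × 3/8 = 3/32 = P(U=1,V=0) ✓
  P(U=1)·P(V=1) = 1/4 × 5/8 = 5/32 = P(U=1,V=1) ✓
  P(U=2)·P(V=0) = 1/2 × 3/8 = 3/16 = P(U=2,V=0) ✓
  P(U=2)·P(V=1) = 1/2 × 5/8 = 5/16 = P(U=2,V=1) ✓

Yes, U and V are independent: every cell factors, so I(U;V) = 0 bits.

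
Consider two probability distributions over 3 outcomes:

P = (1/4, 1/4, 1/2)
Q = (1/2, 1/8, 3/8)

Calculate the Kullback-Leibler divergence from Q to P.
D(P||Q) = Σ P(i) log₂(P(i)/Q(i))
  i=0: (1/4) × log₂((1/4)/(1/2)) = (1/4) × log₂(1/2) = -0.2500
  i=1: (1/4) × log₂((1/4)/(1/8)) = (1/4) × log₂(2) = 0.2500
  i=2: (1/2) × log₂((1/2)/(3/8)) = (1/2) × log₂(4/3) = 0.2075
D(P||Q) = -0.2500 + 0.2500 + 0.2075
  = 0.2075 bits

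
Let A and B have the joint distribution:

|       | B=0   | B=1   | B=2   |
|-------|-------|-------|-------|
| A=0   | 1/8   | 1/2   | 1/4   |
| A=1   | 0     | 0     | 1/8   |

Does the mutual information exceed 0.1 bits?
Marginal P(A) (row sums):
  P(A=0) = 1/8 + 1/2 + 1/4 = 7/8
  P(A=1) = 0 + 0 + 1/8 = 1/8
Marginal P(B) (column sums):
  P(B=0) = 1/8 + 0 = 1/8
  P(B=1) = 1/2 + 0 = 1/2
  P(B=2) = 1/4 + 1/8 = 3/8

H(A) = -[(7/8)·log₂(7/8) + (1/8)·log₂(1/8)]
  = 0.1686 + 0.3750
  = 0.5436 bits
H(B) = -[(1/8)·log₂(1/8) + (1/2)·log₂(1/2) + (3/8)·log₂(3/8)]
  = 0.3750 + 0.5000 + 0.5306
  = 1.4056 bits
H(A,B) = -[(1/8)·log₂(1/8) + (1/2)·log₂(1/2) + (1/4)·log₂(1/4) + (1/8)·log₂(1/8)]
  = 0.3750 + 0.5000 + 0.5000 + 0.3750
  = 1.7500 bits

I(A;B) = H(A) + H(B) - H(A,B)
  = 0.5436 + 1.4056 - 1.7500
  = 0.1992 bits

Yes. I(A;B) = 0.1992 bits, which is > 0.1 bits.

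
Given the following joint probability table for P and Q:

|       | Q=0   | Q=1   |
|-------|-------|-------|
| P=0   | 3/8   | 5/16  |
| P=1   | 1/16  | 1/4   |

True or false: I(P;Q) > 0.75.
Marginal P(P) (row sums):
  P(P=0) = 3/8 + 5/16 = 11/16
  P(P=1) = 1/16 + 1/4 = 5/16
Marginal P(Q) (column sums):
  P(Q=0) = 3/8 + 1/16 = 7/16
  P(Q=1) = 5/16 + 1/4 = 9/16

H(P) = -[(11/16)·log₂(11/16) + (5/16)·log₂(5/16)]
  = 0.3716 + 0.5244
  = 0.8960 bits
H(Q) = -[(7/16)·log₂(7/16) + (9/16)·log₂(9/16)]
  = 0.5218 + 0.4669
  = 0.9887 bits
H(P,Q) = -[(3/8)·log₂(3/8) + (5/16)·log₂(5/16) + (1/16)·log₂(1/16) + (1/4)·log₂(1/4)]
  = 0.5306 + 0.5244 + 0.2500 + 0.5000
  = 1.8050 bits

I(P;Q) = H(P) + H(Q) - H(P,Q)
  = 0.8960 + 0.9887 - 1.8050
  = 0.0797 bits

False. I(P;Q) = 0.0797 bits, which is ≤ 0.75 bits.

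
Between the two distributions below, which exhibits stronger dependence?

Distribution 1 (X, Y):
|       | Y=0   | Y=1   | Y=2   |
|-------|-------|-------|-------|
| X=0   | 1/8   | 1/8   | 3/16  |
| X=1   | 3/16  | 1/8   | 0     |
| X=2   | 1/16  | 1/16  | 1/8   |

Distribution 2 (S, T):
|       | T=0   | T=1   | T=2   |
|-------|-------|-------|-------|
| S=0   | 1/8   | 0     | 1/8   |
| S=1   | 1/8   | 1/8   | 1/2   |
Distribution 1 (X, Y):
Marginal P(X) (row sums):
  P(X=0) = 1/8 + 1/8 + 3/16 = 7/16
  P(X=1) = 3/16 + 1/8 + 0 = 5/16
  P(X=2) = 1/16 + 1/16 + 1/8 = 1/4
Marginal P(Y) (column sums):
  P(Y=0) = 1/8 + 3/16 + 1/16 = 3/8
  P(Y=1) = 1/8 + 1/8 + 1/16 = 5/16
  P(Y=2) = 3/16 + 0 + 1/8 = 5/16

H(X) = -[(7/16)·log₂(7/16) + (5/16)·log₂(5/16) + (1/4)·log₂(1/4)]
  = 0.5218 + 0.5244 + 0.5000
  = 1.5462 bits
H(Y) = -[(3/8)·log₂(3/8) + (5/16)·log₂(5/16) + (5/16)·log₂(5/16)]
  = 0.5306 + 0.5244 + 0.5244
  = 1.5794 bits
H(X,Y) = -[(1/8)·log₂(1/8) + (1/8)·log₂(1/8) + (3/16)·log₂(3/16) + (3/16)·log₂(3/16) + (1/8)·log₂(1/8) + (1/16)·log₂(1/16) + (1/16)·log₂(1/16) + (1/8)·log₂(1/8)]
  = 0.3750 + 0.3750 + 0.4528 + 0.4528 + 0.3750 + 0.2500 + 0.2500 + 0.3750
  = 2.9056 bits

I(X;Y) = H(X) + H(Y) - H(X,Y)
  = 1.5462 + 1.5794 - 2.9056
  = 0.2200 bits

Distribution 2 (S, T):
Marginal P(S) (row sums):
  P(S=0) = 1/8 + 0 + 1/8 = 1/4
  P(S=1) = 1/8 + 1/8 + 1/2 = 3/4
Marginal P(T) (column sums):
  P(T=0) = 1/8 + 1/8 = 1/4
  P(T=1) = 0 + 1/8 = 1/8
  P(T=2) = 1/8 + 1/2 = 5/8

H(S) = -[(1/4)·log₂(1/4) + (3/4)·log₂(3/4)]
  = 0.5000 + 0.3113
  = 0.8113 bits
H(T) = -[(1/4)·log₂(1/4) + (1/8)·log₂(1/8) + (5/8)·log₂(5/8)]
  = 0.5000 + 0.3750 + 0.4238
  = 1.2988 bits
H(S,T) = -[(1/8)·log₂(1/8) + (1/8)·log₂(1/8) + (1/8)·log₂(1/8) + (1/8)·log₂(1/8) + (1/2)·log₂(1/2)]
  = 0.3750 + 0.3750 + 0.3750 + 0.3750 + 0.5000
  = 2.0000 bits

I(S;T) = H(S) + H(T) - H(S,T)
  = 0.8113 + 1.2988 - 2.0000
  = 0.1101 bits

I(X;Y) = 0.2200 bits > I(S;T) = 0.1101 bits, so (X, Y) has the higher mutual information (stronger dependence).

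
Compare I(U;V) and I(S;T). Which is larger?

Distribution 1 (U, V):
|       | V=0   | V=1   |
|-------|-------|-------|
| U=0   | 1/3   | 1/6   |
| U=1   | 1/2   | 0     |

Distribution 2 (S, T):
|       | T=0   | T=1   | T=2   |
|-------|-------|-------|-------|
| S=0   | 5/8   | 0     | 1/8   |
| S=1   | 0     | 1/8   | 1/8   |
Distribution 1 (U, V):
Marginal P(U) (row sums):
  P(U=0) = 1/3 + 1/6 = 1/2
  P(U=1) = 1/2 + 0 = 1/2
Marginal P(V) (column sums):
  P(V=0) = 1/3 + 1/2 = 5/6
  P(V=1) = 1/6 + 0 = 1/6

H(U) = -[(1/2)·log₂(1/2) + (1/2)·log₂(1/2)]
  = 0.5000 + 0.5000
  = 1.0000 bits
H(V) = -[(5/6)·log₂(5/6) + (1/6)·log₂(1/6)]
  = 0.2192 + 0.4308
  = 0.6500 bits
H(U,V) = -[(1/3)·log₂(1/3) + (1/6)·log₂(1/6) + (1/2)·log₂(1/2)]
  = 0.5283 + 0.4308 + 0.5000
  = 1.4591 bits

I(U;V) = H(U) + H(V) - H(U,V)
  = 1.0000 + 0.6500 - 1.4591
  = 0.1909 bits

Distribution 2 (S, T):
Marginal P(S) (row sums):
  P(S=0) = 5/8 + 0 + 1/8 = 3/4
  P(S=1) = 0 + 1/8 + 1/8 = 1/4
Marginal P(T) (column sums):
  P(T=0) = 5/8 + 0 = 5/8
  P(T=1) = 0 + 1/8 = 1/8
  P(T=2) = 1/8 + 1/8 = 1/4

H(S) = -[(3/4)·log₂(3/4) + (1/4)·log₂(1/4)]
  = 0.3113 + 0.5000
  = 0.8113 bits
H(T) = -[(5/8)·log₂(5/8) + (1/8)·log₂(1/8) + (1/4)·log₂(1/4)]
  = 0.4238 + 0.3750 + 0.5000
  = 1.2988 bits
H(S,T) = -[(5/8)·log₂(5/8) + (1/8)·log₂(1/8) + (1/8)·log₂(1/8) + (1/8)·log₂(1/8)]
  = 0.4238 + 0.3750 + 0.3750 + 0.3750
  = 1.5488 bits

I(S;T) = H(S) + H(T) - H(S,T)
  = 0.8113 + 1.2988 - 1.5488
  = 0.5613 bits

I(S;T) = 0.5613 bits > I(U;V) = 0.1909 bits, so (S, T) has the higher mutual information (stronger dependence).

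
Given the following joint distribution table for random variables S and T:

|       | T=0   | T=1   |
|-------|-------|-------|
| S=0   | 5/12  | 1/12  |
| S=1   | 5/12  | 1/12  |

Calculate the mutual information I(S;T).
Marginal P(S) (row sums):
  P(S=0) = 5/12 + 1/12 = 1/2
  P(S=1) = 5/12 + 1/12 = 1/2
Marginal P(T) (column sums):
  P(T=0) = 5/12 + 5/12 = 5/6
  P(T=1) = 1/12 + 1/12 = 1/6

H(S) = -[(1/2)·log₂(1/2) + (1/2)·log₂(1/2)]
  = 0.5000 + 0.5000
  = 1.0000 bits
H(T) = -[(5/6)·log₂(5/6) + (1/6)·log₂(1/6)]
  = 0.2192 + 0.4308
  = 0.6500 bits
H(S,T) = -[(5/12)·log₂(5/12) + (1/12)·log₂(1/12) + (5/12)·log₂(5/12) + (1/12)·log₂(1/12)]
  = 0.5263 + 0.2987 + 0.5263 + 0.2987
  = 1.6500 bits

I(S;T) = H(S) + H(T) - H(S,T)
  = 1.0000 + 0.6500 - 1.6500
  = 0.0000 bits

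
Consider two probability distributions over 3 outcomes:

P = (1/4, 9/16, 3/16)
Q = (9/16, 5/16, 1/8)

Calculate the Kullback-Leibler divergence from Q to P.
D(P||Q) = Σ P(i) log₂(P(i)/Q(i))
  i=0: (1/4) × log₂((1/4)/(9/16)) = (1/4) × log₂(4/9) = -0.2925
  i=1: (9/16) × log₂((9/16)/(5/16)) = (9/16) × log₂(9/5) = 0.4770
  i=2: (3/16) × log₂((3/16)/(1/8)) = (3/16) × log₂(3/2) = 0.1097
D(P||Q) = -0.2925 + 0.4770 + 0.1097
  = 0.2942 bits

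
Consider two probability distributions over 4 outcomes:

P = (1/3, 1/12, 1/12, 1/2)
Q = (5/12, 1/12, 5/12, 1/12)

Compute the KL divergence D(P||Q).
D(P||Q) = Σ P(i) log₂(P(i)/Q(i))
  i=0: (1/3) × log₂((1/3)/(5/12)) = (1/3) × log₂(4/5) = -0.1073
  i=1: (1/12) × log₂((1/12)/(1/12)) = (1/12) × log₂(1) = 0.0000
  i=2: (1/12) × log₂((1/12)/(5/12)) = (1/12) × log₂(1/5) = -0.1935
  i=3: (1/2) × log₂((1/2)/(1/12)) = (1/2) × log₂(6) = 1.2925
D(P||Q) = -0.1073 + 0.0000 - 0.1935 + 1.2925
  = 0.9917 bits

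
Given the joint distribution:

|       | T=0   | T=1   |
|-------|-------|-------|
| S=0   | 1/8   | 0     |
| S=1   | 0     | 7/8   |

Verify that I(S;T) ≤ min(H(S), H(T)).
Marginal P(S) (row sums):
  P(S=0) = 1/8 + 0 = 1/8
  P(S=1) = 0 + 7/8 = 7/8
Marginal P(T) (column sums):
  P(T=0) = 1/8 + 0 = 1/8
  P(T=1) = 0 + 7/8 = 7/8

H(S) = -[(1/8)·log₂(1/8) + (7/8)·log₂(7/8)]
  = 0.3750 + 0.1686
  = 0.5436 bits
H(T) = -[(1/8)·log₂(1/8) + (7/8)·log₂(7/8)]
  = 0.3750 + 0.1686
  = 0.5436 bits
H(S,T) = -[(1/8)·log₂(1/8) + (7/8)·log₂(7/8)]
  = 0.3750 + 0.1686
  = 0.5436 bits

I(S;T) = H(S) + H(T) - H(S,T)
  = 0.5436 + 0.5436 - 0.5436
  = 0.5436 bits

min(H(S), H(T)) = min(0.5436, 0.5436) = 0.5436 bits
Since 0.5436 ≤ 0.5436, the bound is satisfied ✓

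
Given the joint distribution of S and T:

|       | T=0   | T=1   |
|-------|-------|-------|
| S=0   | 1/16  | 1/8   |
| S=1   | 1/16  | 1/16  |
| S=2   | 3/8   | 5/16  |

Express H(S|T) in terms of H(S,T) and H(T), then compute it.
H(S|T) = H(S,T) - H(T)

Marginal P(T) (column sums):
  P(T=0) = 1/16 + 1/16 + 3/8 = 1/2
  P(T=1) = 1/8 + 1/16 + 5/16 = 1/2

H(S,T) = -[(1/16)·log₂(1/16) + (1/8)·log₂(1/8) + (1/16)·log₂(1/16) + (1/16)·log₂(1/16) + (3/8)·log₂(3/8) + (5/16)·log₂(5/16)]
  = 0.2500 + 0.3750 + 0.2500 + 0.2500 + 0.5306 + 0.5244
  = 2.1800 bits
H(T) = -[(1/2)·log₂(1/2) + (1/2)·log₂(1/2)]
  = 0.5000 + 0.5000
  = 1.0000 bits

H(S|T) = 2.1800 - 1.0000 = 1.1800 bits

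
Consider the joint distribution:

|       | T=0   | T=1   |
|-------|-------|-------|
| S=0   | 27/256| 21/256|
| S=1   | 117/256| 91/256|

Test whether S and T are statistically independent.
Marginal P(S) (row sums):
  P(S=0) = 27/256 + 21/256 = 3/16
  P(S=1) = 117/256 + 91/256 = 13/16
Marginal P(T) (column sums):
  P(T=0) = 27/256 + 117/256 = 9/16
  P(T=1) = 21/256 + 91/256 = 7/16

S and T are independent iff P(S=i,T=j) = P(S=i)·P(T=j) for every cell.
  P(S=0)·P(T=0) = 3/16 × 9/16 = 27/256 = P(S=0,T=0) ✓
  P(S=0)·P(T=1) = 3/16 × 7/16 = 21/256 = P(S=0,T=1) ✓
  P(S=1)·P(T=0) = 13/16 × 9/16 = 117/256 = P(S=1,T=0) ✓
  P(S=1)·P(T=1) = 13/16 × 7/16 = 91/256 = P(S=1,T=1) ✓

Yes, S and T are independent: every cell factors, so I(S;T) = 0 bits.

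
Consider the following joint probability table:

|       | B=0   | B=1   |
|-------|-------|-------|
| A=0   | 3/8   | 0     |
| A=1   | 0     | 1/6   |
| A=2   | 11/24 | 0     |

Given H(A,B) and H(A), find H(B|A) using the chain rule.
From the chain rule: H(A,B) = H(A) + H(B|A)
Therefore: H(B|A) = H(A,B) - H(A)

H(A,B) = -[(3/8)·log₂(3/8) + (1/6)·log₂(1/6) + (11/24)·log₂(11/24)]
  = 0.5306 + 0.4308 + 0.5159
  = 1.4773 bits
Marginal P(A) (row sums):
  P(A=0) = 3/8 + 0 = 3/8
  P(A=1) = 0 + 1/6 = 1/6
  P(A=2) = 11/24 + 0 = 11/24
H(A) = -[(3/8)·log₂(3/8) + (1/6)·log₂(1/6) + (11/24)·log₂(11/24)]
  = 0.5306 + 0.4308 + 0.5159
  = 1.4773 bits

H(B|A) = 1.4773 - 1.4773 = 0.0000 bits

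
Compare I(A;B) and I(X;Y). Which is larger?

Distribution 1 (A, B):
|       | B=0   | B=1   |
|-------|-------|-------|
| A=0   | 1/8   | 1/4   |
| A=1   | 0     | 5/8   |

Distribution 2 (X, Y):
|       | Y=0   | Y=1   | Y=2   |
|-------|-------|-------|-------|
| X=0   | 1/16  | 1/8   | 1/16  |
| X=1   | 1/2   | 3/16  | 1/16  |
Distribution 1 (A, B):
Marginal P(A) (row sums):
  P(A=0) = 1/8 + 1/4 = 3/8
  P(A=1) = 0 + 5/8 = 5/8
Marginal P(B) (column sums):
  P(B=0) = 1/8 + 0 = 1/8
  P(B=1) = 1/4 + 5/8 = 7/8

H(A) = -[(3/8)·log₂(3/8) + (5/8)·log₂(5/8)]
  = 0.5306 + 0.4238
  = 0.9544 bits
H(B) = -[(1/8)·log₂(1/8) + (7/8)·log₂(7/8)]
  = 0.3750 + 0.1686
  = 0.5436 bits
H(A,B) = -[(1/8)·log₂(1/8) + (1/4)·log₂(1/4) + (5/8)·log₂(5/8)]
  = 0.3750 + 0.5000 + 0.4238
  = 1.2988 bits

I(A;B) = H(A) + H(B) - H(A,B)
  = 0.9544 + 0.5436 - 1.2988
  = 0.1992 bits

Distribution 2 (X, Y):
Marginal P(X) (row sums):
  P(X=0) = 1/16 + 1/8 + 1/16 = 1/4
  P(X=1) = 1/2 + 3/16 + 1/16 = 3/4
Marginal P(Y) (column sums):
  P(Y=0) = 1/16 + 1/2 = 9/16
  P(Y=1) = 1/8 + 3/16 = 5/16
  P(Y=2) = 1/16 + 1/16 = 1/8

H(X) = -[(1/4)·log₂(1/4) + (3/4)·log₂(3/4)]
  = 0.5000 + 0.3113
  = 0.8113 bits
H(Y) = -[(9/16)·log₂(9/16) + (5/16)·log₂(5/16) + (1/8)·log₂(1/8)]
  = 0.4669 + 0.5244 + 0.3750
  = 1.3663 bits
H(X,Y) = -[(1/16)·log₂(1/16) + (1/8)·log₂(1/8) + (1/16)·log₂(1/16) + (1/2)·log₂(1/2) + (3/16)·log₂(3/16) + (1/16)·log₂(1/16)]
  = 0.2500 + 0.3750 + 0.2500 + 0.5000 + 0.4528 + 0.2500
  = 2.0778 bits

I(X;Y) = H(X) + H(Y) - H(X,Y)
  = 0.8113 + 1.3663 - 2.0778
  = 0.0998 bits

I(A;B) = 0.1992 bits > I(X;Y) = 0.0998 bits, so (A, B) has the higher mutual information (stronger dependence).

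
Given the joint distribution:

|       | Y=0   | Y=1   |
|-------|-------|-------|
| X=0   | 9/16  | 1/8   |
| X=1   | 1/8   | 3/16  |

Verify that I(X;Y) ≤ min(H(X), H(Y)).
Marginal P(X) (row sums):
  P(X=0) = 9/16 + 1/8 = 11/16
  P(X=1) = 1/8 + 3/16 = 5/16
Marginal P(Y) (column sums):
  P(Y=0) = 9/16 + 1/8 = 11/16
  P(Y=1) = 1/8 + 3/16 = 5/16

H(X) = -[(11/16)·log₂(11/16) + (5/16)·log₂(5/16)]
  = 0.3716 + 0.5244
  = 0.8960 bits
H(Y) = -[(11/16)·log₂(11/16) + (5/16)·log₂(5/16)]
  = 0.3716 + 0.5244
  = 0.8960 bits
H(X,Y) = -[(9/16)·log₂(9/16) + (1/8)·log₂(1/8) + (1/8)·log₂(1/8) + (3/16)·log₂(3/16)]
  = 0.4669 + 0.3750 + 0.3750 + 0.4528
  = 1.6697 bits

I(X;Y) = H(X) + H(Y) - H(X,Y)
  = 0.8960 + 0.8960 - 1.6697
  = 0.1223 bits

min(H(X), H(Y)) = min(0.8960, 0.8960) = 0.8960 bits
Since 0.1223 ≤ 0.8960, the bound is satisfied ✓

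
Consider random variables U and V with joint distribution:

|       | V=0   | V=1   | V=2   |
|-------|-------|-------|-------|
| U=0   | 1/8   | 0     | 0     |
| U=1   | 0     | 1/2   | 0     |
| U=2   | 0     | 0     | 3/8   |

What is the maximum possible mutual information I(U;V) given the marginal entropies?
The upper bound on mutual information is I(U;V) ≤ min(H(U), H(V)).

Marginal P(U) (row sums):
  P(U=0) = 1/8 + 0 + 0 = 1/8
  P(U=1) = 0 + 1/2 + 0 = 1/2
  P(U=2) = 0 + 0 + 3/8 = 3/8
Marginal P(V) (column sums):
  P(V=0) = 1/8 + 0 + 0 = 1/8
  P(V=1) = 0 + 1/2 + 0 = 1/2
  P(V=2) = 0 + 0 + 3/8 = 3/8

H(U) = -[(1/8)·log₂(1/8) + (1/2)·log₂(1/2) + (3/8)·log₂(3/8)]
  = 0.3750 + 0.5000 + 0.5306
  = 1.4056 bits
H(V) = -[(1/8)·log₂(1/8) + (1/2)·log₂(1/2) + (3/8)·log₂(3/8)]
  = 0.3750 + 0.5000 + 0.5306
  = 1.4056 bits

Maximum possible I(U;V) = min(1.4056, 1.4056) = 1.4056 bits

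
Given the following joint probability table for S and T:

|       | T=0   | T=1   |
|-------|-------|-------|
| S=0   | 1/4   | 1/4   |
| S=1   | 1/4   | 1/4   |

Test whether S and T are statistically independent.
Marginal P(S) (row sums):
  P(S=0) = 1/4 + 1/4 = 1/2
  P(S=1) = 1/4 + 1/4 = 1/2
Marginal P(T) (column sums):
  P(T=0) = 1/4 + 1/4 = 1/2
  P(T=1) = 1/4 + 1/4 = 1/2

S and T are independent iff P(S=i,T=j) = P(S=i)·P(T=j) for every cell.
  P(S=0)·P(T=0) = 1/2 × 1/2 = 1/4 = P(S=0,T=0) ✓
  P(S=0)·P(T=1) = 1/2 × 1/2 = 1/4 = P(S=0,T=1) ✓
  P(S=1)·P(T=0) = 1/2 × 1/2 = 1/4 = P(S=1,T=0) ✓
  P(S=1)·P(T=1) = 1/2 × 1/2 = 1/4 = P(S=1,T=1) ✓

Yes, S and T are independent: every cell factors, so I(S;T) = 0 bits.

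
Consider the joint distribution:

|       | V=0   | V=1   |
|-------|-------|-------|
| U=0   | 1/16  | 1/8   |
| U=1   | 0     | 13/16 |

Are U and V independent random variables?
Marginal P(U) (row sums):
  P(U=0) = 1/16 + 1/8 = 3/16
  P(U=1) = 0 + 13/16 = 13/16
Marginal P(V) (column sums):
  P(V=0) = 1/16 + 0 = 1/16
  P(V=1) = 1/8 + 13/16 = 15/16

U and V are independent iff P(U=i,V=j) = P(U=i)·P(V=j) for every cell.
  P(U=0)·P(V=0) = 3/16 × 1/16 = 3/256, but P(U=0,V=0) = 1/16 ✗

No, U and V are not independent. Quantitatively, I(U;V) > 0:

H(U) = -[(3/16)·log₂(3/16) + (13/16)·log₂(13/16)]
  = 0.4528 + 0.2434
  = 0.6962 bits
H(V) = -[(1/16)·log₂(1/16) + (15/16)·log₂(15/16)]
  = 0.2500 + 0.0873
  = 0.3373 bits
H(U,V) = -[(1/16)·log₂(1/16) + (1/8)·log₂(1/8) + (13/16)·log₂(13/16)]
  = 0.2500 + 0.3750 + 0.2434
  = 0.8684 bits
I(U;V) = H(U) + H(V) - H(U,V) = 0.6962 + 0.3373 - 0.8684 = 0.1651 bits > 0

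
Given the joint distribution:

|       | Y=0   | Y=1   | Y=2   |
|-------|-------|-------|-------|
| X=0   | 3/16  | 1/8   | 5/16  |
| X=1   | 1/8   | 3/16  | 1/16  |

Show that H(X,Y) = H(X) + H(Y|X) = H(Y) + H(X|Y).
Marginal P(X) (row sums):
  P(X=0) = 3/16 + 1/8 + 5/16 = 5/8
  P(X=1) = 1/8 + 3/16 + 1/16 = 3/8
Marginal P(Y) (column sums):
  P(Y=0) = 3/16 + 1/8 = 5/16
  P(Y=1) = 1/8 + 3/16 = 5/16
  P(Y=2) = 5/16 + 1/16 = 3/8

Decomposition 1: H(X) + H(Y|X)
H(X) = -[(5/8)·log₂(5/8) + (3/8)·log₂(3/8)]
  = 0.4238 + 0.5306
  = 0.9544 bits
H(Y|X) = -Σ P(X,Y)·log₂ P(Y|X), where P(Y|X) = P(X,Y) / P(X)
  (X=0,Y=0): P(Y|X) = (3/16)/(5/8) = 3/10;  -(3/16)·log₂(3/10) = 0.3257
  (X=0,Y=1): P(Y|X) = (1/8)/(5/8) = 1/5;  -(1/8)·log₂(1/5) = 0.2902
  (X=0,Y=2): P(Y|X) = (5/16)/(5/8) = 1/2;  -(5/16)·log₂(1/2) = 0.3125
  (X=1,Y=0): P(Y|X) = (1/8)/(3/8) = 1/3;  -(1/8)·log₂(1/3) = 0.1981
  (X=1,Y=1): P(Y|X) = (3/16)/(3/8) = 1/2;  -(3/16)·log₂(1/2) = 0.1875
  (X=1,Y=2): P(Y|X) = (1/16)/(3/8) = 1/6;  -(1/16)·log₂(1/6) = 0.1616
H(Y|X) = 0.3257 + 0.2902 + 0.3125 + 0.1981 + 0.1875 + 0.1616
  = 1.4756 bits
H(X) + H(Y|X) = 0.9544 + 1.4756 = 2.4300 bits

Decomposition 2: H(Y) + H(X|Y)
H(Y) = -[(5/16)·log₂(5/16) + (5/16)·log₂(5/16) + (3/8)·log₂(3/8)]
  = 0.5244 + 0.5244 + 0.5306
  = 1.5794 bits
H(X|Y) = -Σ P(X,Y)·log₂ P(X|Y), where P(X|Y) = P(X,Y) / P(Y)
  (X=0,Y=0): P(X|Y) = (3/16)/(5/16) = 3/5;  -(3/16)·log₂(3/5) = 0.1382
  (X=0,Y=1): P(X|Y) = (1/8)/(5/16) = 2/5;  -(1/8)·log₂(2/5) = 0.1652
  (X=0,Y=2): P(X|Y) = (5/16)/(3/8) = 5/6;  -(5/16)·log₂(5/6) = 0.0822
  (X=1,Y=0): P(X|Y) = (1/8)/(5/16) = 2/5;  -(1/8)·log₂(2/5) = 0.1652
  (X=1,Y=1): P(X|Y) = (3/16)/(5/16) = 3/5;  -(3/16)·log₂(3/5) = 0.1382
  (X=1,Y=2): P(X|Y) = (1/16)/(3/8) = 1/6;  -(1/16)·log₂(1/6) = 0.1616
H(X|Y) = 0.1382 + 0.1652 + 0.0822 + 0.1652 + 0.1382 + 0.1616
  = 0.8506 bits
H(Y) + H(X|Y) = 1.5794 + 0.8506 = 2.4300 bits

Direct computation of the joint entropy:
H(X,Y) = -[(3/16)·log₂(3/16) + (1/8)·log₂(1/8) + (5/16)·log₂(5/16) + (1/8)·log₂(1/8) + (3/16)·log₂(3/16) + (1/16)·log₂(1/16)]
  = 0.4528 + 0.3750 + 0.5244 + 0.3750 + 0.4528 + 0.2500
  = 2.4300 bits

All three agree: H(X,Y) = 2.4300 bits ✓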